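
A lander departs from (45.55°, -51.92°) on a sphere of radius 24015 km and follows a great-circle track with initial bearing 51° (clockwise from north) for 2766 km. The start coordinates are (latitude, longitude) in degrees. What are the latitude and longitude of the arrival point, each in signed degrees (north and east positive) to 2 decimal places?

Angular distance δ = d/R = 2766/24015 = 0.11518 rad; initial bearing θ = 0.8901 rad.
sin φ₂ = sin φ₁ cos δ + cos φ₁ sin δ cos θ = (0.7139)(0.9934) + (0.7003)(0.1149)(0.6293) = 0.7598, so φ₂ = 49.44°.
Δλ = atan2(sin θ sin δ cos φ₁, cos δ − sin φ₁ sin φ₂) = atan2(0.0625, 0.4510) = 7.895°.
λ₂ = -51.920° + 7.895° = -44.02°.

49.44°, -44.02°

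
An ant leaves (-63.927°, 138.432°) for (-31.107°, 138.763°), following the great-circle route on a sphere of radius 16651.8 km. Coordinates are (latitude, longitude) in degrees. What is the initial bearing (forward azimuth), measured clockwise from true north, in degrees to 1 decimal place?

With φ₁ = -1.1157, φ₂ = -0.5429, Δλ = 0.0058 rad, the forward-azimuth formula gives
θ = atan2( sin Δλ cos φ₂ , cos φ₁ sin φ₂ − sin φ₁ cos φ₂ cos Δλ ) = atan2(0.0049, 0.5420) = 0.52°.
So the initial bearing is 0.5°.

0.5°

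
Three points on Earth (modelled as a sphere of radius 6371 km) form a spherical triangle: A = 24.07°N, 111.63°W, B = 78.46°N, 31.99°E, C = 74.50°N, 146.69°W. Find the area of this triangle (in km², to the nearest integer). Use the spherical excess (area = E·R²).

7138951 km²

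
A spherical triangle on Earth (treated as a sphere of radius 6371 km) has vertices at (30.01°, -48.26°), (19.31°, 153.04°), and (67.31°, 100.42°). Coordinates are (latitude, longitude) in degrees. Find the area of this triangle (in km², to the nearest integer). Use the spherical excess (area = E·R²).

32987090 km²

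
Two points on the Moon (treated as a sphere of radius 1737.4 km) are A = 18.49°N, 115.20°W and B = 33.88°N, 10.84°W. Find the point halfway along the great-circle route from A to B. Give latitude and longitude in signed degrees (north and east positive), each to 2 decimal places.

38.63°, -67.91°

The central angle between A and B is δ = 1.5893 rad.
With f = 0.5, the slerp weights are sin((1−f)δ)/sin δ = 0.7137 and sin(fδ)/sin δ = 0.7137.
Weighted sum of the unit vectors: (0.7137)·(-0.4038,-0.8581,0.3171) + (0.7137)·(0.8154,-0.1561,0.5575) = (0.2938, -0.7239, 0.6242).
Converting back: φ = atan2(z, √(x²+y²)) = 38.63°, λ = atan2(y, x) = -67.91°.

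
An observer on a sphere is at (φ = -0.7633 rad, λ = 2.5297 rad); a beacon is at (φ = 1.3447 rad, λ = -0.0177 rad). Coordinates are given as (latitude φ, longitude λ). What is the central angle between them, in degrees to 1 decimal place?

143.9°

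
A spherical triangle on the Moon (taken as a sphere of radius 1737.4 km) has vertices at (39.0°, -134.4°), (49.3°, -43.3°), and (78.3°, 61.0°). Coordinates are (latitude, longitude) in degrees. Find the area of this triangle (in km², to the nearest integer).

1366972 km²

Side lengths (central angles): a = 0.7817, b = 1.0879, c = 1.0845 rad; semiperimeter s = 1.4771.
By l'Huilier's theorem, tan(E/4) = √[tan(s/2) tan((s−a)/2) tan((s−b)/2) tan((s−c)/2)], giving spherical excess E = 0.4529 rad.
Area = E·R² = 0.4529 × (1737.4)² ≈ 1366972 km².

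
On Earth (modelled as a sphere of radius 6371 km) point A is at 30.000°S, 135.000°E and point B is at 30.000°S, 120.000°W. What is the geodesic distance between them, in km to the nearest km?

9651 km

With latitudes φ₁ = -30.000°, φ₂ = -30.000° and longitude difference Δλ = 105.000°:
Haversine: a = sin²(Δφ/2) + cos φ₁ cos φ₂ sin²(Δλ/2) = 0.0000 + (0.8660)(0.8660)(0.6294) = 0.47206.
Central angle c = 2·arcsin(√a) = 1.51488 rad.
Distance = R·c = 6371 × 1.5149 ≈ 9651 km.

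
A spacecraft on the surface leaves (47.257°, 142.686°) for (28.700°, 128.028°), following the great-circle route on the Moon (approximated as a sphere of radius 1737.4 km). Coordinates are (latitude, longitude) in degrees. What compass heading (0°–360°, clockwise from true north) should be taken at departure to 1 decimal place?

Δλ = -14.658° = -0.2558 rad.
y = sin Δλ · cos φ₂ = (-0.2530)(0.8771) = -0.2220
x = cos φ₁ sin φ₂ − sin φ₁ cos φ₂ cos Δλ = (0.6787)(0.4802) − (0.7344)(0.8771)(0.9675) = -0.2973
θ = atan2(y, x) = -143.25°; adding 360° gives 216.7°.

216.7°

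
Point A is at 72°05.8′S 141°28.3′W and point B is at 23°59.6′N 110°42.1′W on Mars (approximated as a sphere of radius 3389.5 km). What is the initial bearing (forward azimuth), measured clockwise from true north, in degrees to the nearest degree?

With φ₁ = -1.2583, φ₂ = 0.4188, Δλ = 0.5370 rad, the forward-azimuth formula gives
θ = atan2( sin Δλ cos φ₂ , cos φ₁ sin φ₂ − sin φ₁ cos φ₂ cos Δλ ) = atan2(0.4674, 0.8720) = 28.19°.
So the initial bearing is 28°.

28°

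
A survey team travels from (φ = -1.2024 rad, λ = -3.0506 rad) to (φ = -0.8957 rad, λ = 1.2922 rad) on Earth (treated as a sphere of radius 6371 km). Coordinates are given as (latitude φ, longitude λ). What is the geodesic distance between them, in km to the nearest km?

5525 km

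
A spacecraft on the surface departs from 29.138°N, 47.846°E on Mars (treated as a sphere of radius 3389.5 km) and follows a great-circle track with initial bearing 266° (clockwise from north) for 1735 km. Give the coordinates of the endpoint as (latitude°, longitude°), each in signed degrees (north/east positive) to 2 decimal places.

23.24°, 15.72°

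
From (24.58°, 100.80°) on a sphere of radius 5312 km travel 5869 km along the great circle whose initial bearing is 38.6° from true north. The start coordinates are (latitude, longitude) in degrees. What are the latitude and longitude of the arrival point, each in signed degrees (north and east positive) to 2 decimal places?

55.27°, 178.83°

Angular distance δ = d/R = 5869/5312 = 1.10486 rad; initial bearing θ = 0.6737 rad.
sin φ₂ = sin φ₁ cos δ + cos φ₁ sin δ cos θ = (0.4160)(0.4493) + (0.9094)(0.8934)(0.7815) = 0.8218, so φ₂ = 55.27°.
Δλ = atan2(sin θ sin δ cos φ₁, cos δ − sin φ₁ sin φ₂) = atan2(0.5069, 0.1074) = 78.035°.
λ₂ = 100.800° + 78.035° = 178.83°.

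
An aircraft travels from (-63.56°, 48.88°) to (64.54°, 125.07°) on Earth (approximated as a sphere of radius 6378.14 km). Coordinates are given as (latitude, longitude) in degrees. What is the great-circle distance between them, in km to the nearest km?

15552 km

In radians: φ₁ = -1.1093, φ₂ = 1.1264, Δλ = 76.190° = 1.3298 rad.
cos c = sin φ₁ sin φ₂ + cos φ₁ cos φ₂ cos Δλ = (-0.8954)(0.9029) + (0.4453)(0.4299)(0.2387) = -0.76275,
so c = arccos(-0.76275) = 2.43836 rad.
Distance = R·c = 6378.14 × 2.4384 ≈ 15552 km.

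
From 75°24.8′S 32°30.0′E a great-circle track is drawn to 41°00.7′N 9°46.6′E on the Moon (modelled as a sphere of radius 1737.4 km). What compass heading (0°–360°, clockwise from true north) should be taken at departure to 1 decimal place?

340.8°

With φ₁ = -1.3162, φ₂ = 0.7158, Δλ = -0.3966 rad, the forward-azimuth formula gives
θ = atan2( sin Δλ cos φ₂ , cos φ₁ sin φ₂ − sin φ₁ cos φ₂ cos Δλ ) = atan2(-0.2915, 0.8388) = -19.16°.
Adding 360° brings this into [0°, 360°): 340.8°.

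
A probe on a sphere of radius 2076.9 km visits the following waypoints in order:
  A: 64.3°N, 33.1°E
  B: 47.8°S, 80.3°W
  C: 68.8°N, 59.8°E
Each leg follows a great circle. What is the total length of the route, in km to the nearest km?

10615 km

Leg A→B: central angle 2.4706 rad, distance 5131.2 km.
Leg B→C: central angle 2.6404 rad, distance 5483.9 km.
Total: 5131.2 + 5483.9 ≈ 10615 km.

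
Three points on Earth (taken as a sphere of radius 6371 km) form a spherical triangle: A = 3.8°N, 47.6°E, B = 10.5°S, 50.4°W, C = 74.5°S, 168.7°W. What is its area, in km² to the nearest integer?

Side lengths (central angles): a = 1.5197, b = 1.8533, c = 1.7200 rad; semiperimeter s = 2.5465.
By l'Huilier's theorem, tan(E/4) = √[tan(s/2) tan((s−a)/2) tan((s−b)/2) tan((s−c)/2)], giving spherical excess E = 1.9794 rad.
Area = E·R² = 1.9794 × (6371)² ≈ 80344118 km².

80344118 km²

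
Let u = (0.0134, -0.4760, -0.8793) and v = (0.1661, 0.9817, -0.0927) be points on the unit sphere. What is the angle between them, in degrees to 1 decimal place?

112.6°

u·v = -0.3836; |u| = 1.0000, |v| = 1.0000.
cos θ = (u·v)/(|u||v|) = -0.3836, so θ = 112.6°.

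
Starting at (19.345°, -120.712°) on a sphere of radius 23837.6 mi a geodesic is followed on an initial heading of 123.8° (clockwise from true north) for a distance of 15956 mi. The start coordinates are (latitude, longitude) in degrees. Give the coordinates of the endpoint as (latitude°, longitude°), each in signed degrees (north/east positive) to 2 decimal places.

-3.78°, -89.60°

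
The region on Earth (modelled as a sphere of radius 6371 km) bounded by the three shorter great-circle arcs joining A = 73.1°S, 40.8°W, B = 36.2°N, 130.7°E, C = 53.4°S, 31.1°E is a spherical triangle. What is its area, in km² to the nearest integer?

49510764 km²

Side lengths (central angles): a = 2.1584, b = 0.6059, c = 2.4933 rad; semiperimeter s = 2.6288.
By l'Huilier's theorem, tan(E/4) = √[tan(s/2) tan((s−a)/2) tan((s−b)/2) tan((s−c)/2)], giving spherical excess E = 1.2198 rad.
Area = E·R² = 1.2198 × (6371)² ≈ 49510764 km².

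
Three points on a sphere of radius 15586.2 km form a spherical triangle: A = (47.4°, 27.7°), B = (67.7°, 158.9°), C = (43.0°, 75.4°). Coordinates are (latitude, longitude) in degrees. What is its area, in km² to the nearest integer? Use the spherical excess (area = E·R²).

65775624 km²

Side lengths (central angles): a = 0.8468, b = 0.5823, c = 1.0334 rad; semiperimeter s = 1.2313.
By l'Huilier's theorem, tan(E/4) = √[tan(s/2) tan((s−a)/2) tan((s−b)/2) tan((s−c)/2)], giving spherical excess E = 0.2708 rad.
Area = E·R² = 0.2708 × (15586.2)² ≈ 65775624 km².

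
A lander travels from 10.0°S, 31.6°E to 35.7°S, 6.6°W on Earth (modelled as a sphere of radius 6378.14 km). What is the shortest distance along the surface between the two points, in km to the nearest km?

Let φ₁ = -0.1745 rad, φ₂ = -0.6231 rad, and Δλ = -0.6667 rad.
Haversine: a = sin²(Δφ/2) + cos φ₁ cos φ₂ sin²(Δλ/2) = 0.0495 + (0.9848)(0.8121)(0.1071) = 0.13509.
Central angle c = 2·arcsin(√a) = 0.75274 rad.
Distance = R·c = 6378.14 × 0.7527 ≈ 4801 km.

4801 km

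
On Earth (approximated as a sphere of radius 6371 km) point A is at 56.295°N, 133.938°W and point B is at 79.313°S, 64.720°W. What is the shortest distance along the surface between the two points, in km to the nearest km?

15717 km

With latitudes φ₁ = 56.295°, φ₂ = -79.313° and longitude difference Δλ = 69.218°:
cos c = sin φ₁ sin φ₂ + cos φ₁ cos φ₂ cos Δλ = (0.8319)(-0.9827) + (0.5549)(0.1854)(0.3548) = -0.78096,
so c = arccos(-0.78096) = 2.46700 rad.
Distance = R·c = 6371 × 2.4670 ≈ 15717 km.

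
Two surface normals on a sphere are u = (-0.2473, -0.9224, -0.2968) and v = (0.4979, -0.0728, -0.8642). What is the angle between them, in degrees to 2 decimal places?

78.43°

u·v = 0.2005; |u| = 1.0000, |v| = 1.0000.
cos θ = (u·v)/(|u||v|) = 0.2005, so θ = 78.43°.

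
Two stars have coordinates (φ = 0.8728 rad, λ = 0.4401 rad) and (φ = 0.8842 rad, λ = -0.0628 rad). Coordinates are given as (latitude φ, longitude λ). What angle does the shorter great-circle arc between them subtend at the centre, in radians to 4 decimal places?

In radians: φ₁ = 0.8728, φ₂ = 0.8842, Δλ = -28.814° = -0.5029 rad.
Haversine: a = sin²(Δφ/2) + cos φ₁ cos φ₂ sin²(Δλ/2) = 0.0000 + (0.6427)(0.6339)(0.0619) = 0.02525.
Central angle c = 2·arcsin(√a) = 0.31918 rad.
So the angular separation is 0.3192 rad.

0.3192 rad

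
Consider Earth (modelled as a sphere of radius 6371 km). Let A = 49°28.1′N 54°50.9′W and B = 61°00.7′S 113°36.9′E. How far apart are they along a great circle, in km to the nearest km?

Let φ₁ = 0.8634 rad, φ₂ = -1.0649 rad, and Δλ = 2.9402 rad.
Haversine: a = sin²(Δφ/2) + cos φ₁ cos φ₂ sin²(Δλ/2) = 0.6749 + (0.6499)(0.4846)(0.9899) = 0.98671.
Central angle c = 2·arcsin(√a) = 2.91047 rad.
Distance = R·c = 6371 × 2.9105 ≈ 18543 km.

18543 km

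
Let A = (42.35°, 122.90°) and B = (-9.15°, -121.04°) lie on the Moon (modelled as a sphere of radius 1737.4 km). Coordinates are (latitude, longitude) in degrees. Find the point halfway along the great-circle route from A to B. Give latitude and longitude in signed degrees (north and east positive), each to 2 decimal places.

The central angle between A and B is δ = 2.0127 rad.
With f = 0.5, the slerp weights are sin((1−f)δ)/sin δ = 0.9347 and sin(fδ)/sin δ = 0.9347.
Weighted sum of the unit vectors: (0.9347)·(-0.4014,0.6205,0.6737) + (0.9347)·(-0.5091,-0.8459,-0.1590) = (-0.8510, -0.2107, 0.4810).
Converting back: φ = atan2(z, √(x²+y²)) = 28.75°, λ = atan2(y, x) = -166.10°.

28.75°, -166.10°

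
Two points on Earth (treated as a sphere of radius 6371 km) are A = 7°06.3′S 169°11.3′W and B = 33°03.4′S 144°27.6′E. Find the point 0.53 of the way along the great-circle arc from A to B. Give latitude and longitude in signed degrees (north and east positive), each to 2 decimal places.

-22.47°, 168.33°

The central angle between A and B is δ = 0.8743 rad.
With f = 0.53, the slerp weights are sin((1−f)δ)/sin δ = 0.5207 and sin(fδ)/sin δ = 0.5827.
Weighted sum of the unit vectors: (0.5207)·(-0.9747,-0.1861,-0.1237) + (0.5827)·(-0.6820,0.4872,-0.5455) = (-0.9050, 0.1869, -0.3822).
Converting back: φ = atan2(z, √(x²+y²)) = -22.47°, λ = atan2(y, x) = 168.33°.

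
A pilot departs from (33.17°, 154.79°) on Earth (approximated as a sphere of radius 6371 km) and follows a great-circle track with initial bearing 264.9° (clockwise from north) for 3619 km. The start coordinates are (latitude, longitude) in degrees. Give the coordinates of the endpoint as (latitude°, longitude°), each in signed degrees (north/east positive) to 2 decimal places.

Angular distance δ = d/R = 3619/6371 = 0.56804 rad; initial bearing θ = 4.6234 rad.
sin φ₂ = sin φ₁ cos δ + cos φ₁ sin δ cos θ = (0.5471)(0.8430) + (0.8371)(0.5380)(-0.0889) = 0.4212, so φ₂ = 24.91°.
Δλ = atan2(sin θ sin δ cos φ₁, cos δ − sin φ₁ sin φ₂) = atan2(-0.4485, 0.6125) = -36.214°.
λ₂ = 154.790° − 36.214° = 118.58°.

24.91°, 118.58°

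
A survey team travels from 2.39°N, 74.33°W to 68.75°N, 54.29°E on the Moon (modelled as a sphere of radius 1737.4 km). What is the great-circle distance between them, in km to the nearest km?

3056 km

With latitudes φ₁ = 2.390°, φ₂ = 68.750° and longitude difference Δλ = 128.620°:
Haversine: a = sin²(Δφ/2) + cos φ₁ cos φ₂ sin²(Δλ/2) = 0.2995 + (0.9991)(0.3624)(0.8121) = 0.59358.
Central angle c = 2·arcsin(√a) = 1.75906 rad.
Distance = R·c = 1737.4 × 1.7591 ≈ 3056 km.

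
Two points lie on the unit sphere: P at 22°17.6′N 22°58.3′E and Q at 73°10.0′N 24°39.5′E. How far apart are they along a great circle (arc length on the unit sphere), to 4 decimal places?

0.8881

With latitudes φ₁ = 22.293°, φ₂ = 73.167° and longitude difference Δλ = 1.687°:
cos c = sin φ₁ sin φ₂ + cos φ₁ cos φ₂ cos Δλ = (0.3793)(0.9572) + (0.9253)(0.2896)(0.9996) = 0.63092,
so c = arccos(0.63092) = 0.88806 rad.
On the unit sphere the arc length equals the central angle: 0.8881.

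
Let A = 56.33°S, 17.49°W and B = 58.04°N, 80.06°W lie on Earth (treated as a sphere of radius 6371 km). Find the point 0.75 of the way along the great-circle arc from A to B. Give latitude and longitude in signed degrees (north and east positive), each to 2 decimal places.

The central angle between A and B is δ = 2.1784 rad.
With f = 0.75, the slerp weights are sin((1−f)δ)/sin δ = 0.6310 and sin(fδ)/sin δ = 1.2156.
Weighted sum of the unit vectors: (0.6310)·(0.5288,-0.1666,-0.8322) + (1.2156)·(0.0914,-0.5214,0.8484) = (0.4447, -0.7389, 0.5062).
Converting back: φ = atan2(z, √(x²+y²)) = 30.41°, λ = atan2(y, x) = -58.96°.

30.41°, -58.96°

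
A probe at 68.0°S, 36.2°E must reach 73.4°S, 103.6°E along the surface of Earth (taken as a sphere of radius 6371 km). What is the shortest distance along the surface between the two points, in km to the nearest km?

2404 km

With latitudes φ₁ = -68.000°, φ₂ = -73.400° and longitude difference Δλ = 67.400°:
cos c = sin φ₁ sin φ₂ + cos φ₁ cos φ₂ cos Δλ = (-0.9272)(-0.9583) + (0.3746)(0.2857)(0.3843) = 0.92967,
so c = arccos(0.92967) = 0.37728 rad.
Distance = R·c = 6371 × 0.3773 ≈ 2404 km.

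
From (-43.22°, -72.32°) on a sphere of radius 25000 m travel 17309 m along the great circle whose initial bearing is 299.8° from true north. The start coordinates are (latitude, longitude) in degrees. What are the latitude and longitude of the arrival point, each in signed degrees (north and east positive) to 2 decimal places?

-17.21°, -107.76°

Angular distance δ = d/R = 17309/25000 = 0.69236 rad; initial bearing θ = 5.2325 rad.
sin φ₂ = sin φ₁ cos δ + cos φ₁ sin δ cos θ = (-0.6848)(0.7697) + (0.7287)(0.6384)(0.4970) = -0.2959, so φ₂ = -17.21°.
Δλ = atan2(sin θ sin δ cos φ₁, cos δ − sin φ₁ sin φ₂) = atan2(-0.4037, 0.5671) = -35.445°.
λ₂ = -72.320° − 35.445° = -107.76°.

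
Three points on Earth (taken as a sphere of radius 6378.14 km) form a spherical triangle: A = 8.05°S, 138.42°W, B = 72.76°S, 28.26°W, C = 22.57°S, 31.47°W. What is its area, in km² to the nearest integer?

37808019 km²

Side lengths (central angles): a = 0.8765, b = 1.7852, c = 1.5382 rad; semiperimeter s = 2.1000.
By l'Huilier's theorem, tan(E/4) = √[tan(s/2) tan((s−a)/2) tan((s−b)/2) tan((s−c)/2)], giving spherical excess E = 0.9294 rad.
Area = E·R² = 0.9294 × (6378.14)² ≈ 37808019 km².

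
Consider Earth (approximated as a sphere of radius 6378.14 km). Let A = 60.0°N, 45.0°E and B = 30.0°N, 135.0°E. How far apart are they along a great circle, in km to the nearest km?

In radians: φ₁ = 1.0472, φ₂ = 0.5236, Δλ = 90.000° = 1.5708 rad.
cos c = sin φ₁ sin φ₂ + cos φ₁ cos φ₂ cos Δλ = (0.8660)(0.5000) + (0.5000)(0.8660)(0.0000) = 0.43301,
so c = arccos(0.43301) = 1.12296 rad.
Distance = R·c = 6378.14 × 1.1230 ≈ 7162 km.

7162 km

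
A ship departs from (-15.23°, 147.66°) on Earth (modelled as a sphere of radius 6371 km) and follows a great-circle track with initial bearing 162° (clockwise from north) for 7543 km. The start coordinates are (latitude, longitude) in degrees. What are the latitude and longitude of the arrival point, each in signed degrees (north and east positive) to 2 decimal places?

Angular distance δ = d/R = 7543/6371 = 1.18396 rad; initial bearing θ = 2.8274 rad.
sin φ₂ = sin φ₁ cos δ + cos φ₁ sin δ cos θ = (-0.2627)(0.3773) + (0.9649)(0.9261)(-0.9511) = -0.9490, so φ₂ = -71.61°.
Δλ = atan2(sin θ sin δ cos φ₁, cos δ − sin φ₁ sin φ₂) = atan2(0.2761, 0.1280) = 65.134°.
λ₂ = 147.660° + 65.134° = 212.79° → -147.21° after wrapping to (−180°, 180°].

-71.61°, -147.21°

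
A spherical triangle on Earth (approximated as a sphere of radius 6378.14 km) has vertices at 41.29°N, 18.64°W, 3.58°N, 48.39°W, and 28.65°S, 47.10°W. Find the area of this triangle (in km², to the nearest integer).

6118170 km²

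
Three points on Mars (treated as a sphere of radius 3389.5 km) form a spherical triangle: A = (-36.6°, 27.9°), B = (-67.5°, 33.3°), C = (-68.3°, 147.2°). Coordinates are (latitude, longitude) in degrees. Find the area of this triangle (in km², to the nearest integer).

Side lengths (central angles): a = 0.6417, b = 1.1498, c = 0.5420 rad; semiperimeter s = 1.1667.
By l'Huilier's theorem, tan(E/4) = √[tan(s/2) tan((s−a)/2) tan((s−b)/2) tan((s−c)/2)], giving spherical excess E = 0.0881 rad.
Area = E·R² = 0.0881 × (3389.5)² ≈ 1012157 km².

1012157 km²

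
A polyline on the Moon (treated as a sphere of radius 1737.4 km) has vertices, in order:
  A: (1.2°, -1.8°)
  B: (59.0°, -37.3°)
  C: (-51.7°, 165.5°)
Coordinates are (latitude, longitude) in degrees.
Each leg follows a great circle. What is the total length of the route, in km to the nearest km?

Leg A→B: central angle 1.1184 rad, distance 1943.0 km.
Leg B→C: central angle 2.8838 rad, distance 5010.3 km.
Total: 1943.0 + 5010.3 ≈ 6953 km.

6953 km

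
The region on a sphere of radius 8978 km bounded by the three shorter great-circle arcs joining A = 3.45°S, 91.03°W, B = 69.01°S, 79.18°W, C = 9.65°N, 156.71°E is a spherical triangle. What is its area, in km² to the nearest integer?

142976280 km²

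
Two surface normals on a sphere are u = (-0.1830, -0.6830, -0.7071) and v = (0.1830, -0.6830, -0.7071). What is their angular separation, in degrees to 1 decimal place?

u·v = 0.9330; |u| = 1.0000, |v| = 1.0000.
cos θ = (u·v)/(|u||v|) = 0.9330, so θ = 21.1°.

21.1°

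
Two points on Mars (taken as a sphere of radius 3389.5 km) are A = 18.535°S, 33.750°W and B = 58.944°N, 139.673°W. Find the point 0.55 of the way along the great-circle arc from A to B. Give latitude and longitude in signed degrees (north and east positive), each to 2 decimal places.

The central angle between A and B is δ = 1.9894 rad.
With f = 0.55, the slerp weights are sin((1−f)δ)/sin δ = 0.8541 and sin(fδ)/sin δ = 0.9725.
Weighted sum of the unit vectors: (0.8541)·(0.7883,-0.5268,-0.3179) + (0.9725)·(-0.3933,-0.3338,0.8567) = (0.2909, -0.7746, 0.5616).
Converting back: φ = atan2(z, √(x²+y²)) = 34.17°, λ = atan2(y, x) = -69.42°.

34.17°, -69.42°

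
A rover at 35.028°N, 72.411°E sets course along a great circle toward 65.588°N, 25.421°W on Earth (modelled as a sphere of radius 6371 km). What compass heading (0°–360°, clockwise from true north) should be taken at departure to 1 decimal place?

332.2°

Δλ = -97.832° = -1.7075 rad.
y = sin Δλ · cos φ₂ = (-0.9907)(0.4133) = -0.4094
x = cos φ₁ sin φ₂ − sin φ₁ cos φ₂ cos Δλ = (0.8189)(0.9106) − (0.5740)(0.4133)(-0.1363) = 0.7780
θ = atan2(y, x) = -27.76°; adding 360° gives 332.2°.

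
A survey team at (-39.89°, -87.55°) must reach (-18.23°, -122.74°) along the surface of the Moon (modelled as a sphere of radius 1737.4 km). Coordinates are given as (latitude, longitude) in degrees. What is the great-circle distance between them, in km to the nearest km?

1129 km

With latitudes φ₁ = -39.890°, φ₂ = -18.230° and longitude difference Δλ = -35.190°:
cos c = sin φ₁ sin φ₂ + cos φ₁ cos φ₂ cos Δλ = (-0.6413)(-0.3128) + (0.7673)(0.9498)(0.8172) = 0.79621,
so c = arccos(0.79621) = 0.64980 rad.
Distance = R·c = 1737.4 × 0.6498 ≈ 1129 km.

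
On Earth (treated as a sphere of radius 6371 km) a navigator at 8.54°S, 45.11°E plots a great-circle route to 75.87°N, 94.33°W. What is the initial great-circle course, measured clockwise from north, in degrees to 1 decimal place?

350.3°

With φ₁ = -0.1491, φ₂ = 1.3242, Δλ = -2.4337 rad, the forward-azimuth formula gives
θ = atan2( sin Δλ cos φ₂ , cos φ₁ sin φ₂ − sin φ₁ cos φ₂ cos Δλ ) = atan2(-0.1587, 0.9315) = -9.67°.
Adding 360° brings this into [0°, 360°): 350.3°.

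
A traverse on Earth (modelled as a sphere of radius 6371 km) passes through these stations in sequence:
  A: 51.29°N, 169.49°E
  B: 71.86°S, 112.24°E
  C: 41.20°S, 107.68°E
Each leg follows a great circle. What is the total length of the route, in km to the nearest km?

Leg A→B: central angle 2.2604 rad, distance 14400.8 km.
Leg B→C: central angle 0.5366 rad, distance 3418.5 km.
Total: 14400.8 + 3418.5 ≈ 17819 km.

17819 km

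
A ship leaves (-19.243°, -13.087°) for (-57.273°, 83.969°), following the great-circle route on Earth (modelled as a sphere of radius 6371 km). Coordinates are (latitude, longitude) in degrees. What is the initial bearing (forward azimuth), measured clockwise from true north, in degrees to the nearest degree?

147°

With φ₁ = -0.3359, φ₂ = -0.9996, Δλ = 1.6939 rad, the forward-azimuth formula gives
θ = atan2( sin Δλ cos φ₂ , cos φ₁ sin φ₂ − sin φ₁ cos φ₂ cos Δλ ) = atan2(0.5365, -0.8161) = 146.68°.
So the initial bearing is 147°.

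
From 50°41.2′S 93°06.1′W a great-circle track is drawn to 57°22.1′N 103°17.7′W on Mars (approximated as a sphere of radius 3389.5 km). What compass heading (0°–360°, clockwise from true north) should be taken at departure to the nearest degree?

354°

Δλ = -10.193° = -0.1779 rad.
y = sin Δλ · cos φ₂ = (-0.1770)(0.5392) = -0.0954
x = cos φ₁ sin φ₂ − sin φ₁ cos φ₂ cos Δλ = (0.6336)(0.8422) − (-0.7737)(0.5392)(0.9842) = 0.9442
θ = atan2(y, x) = -5.77°; adding 360° gives 354°.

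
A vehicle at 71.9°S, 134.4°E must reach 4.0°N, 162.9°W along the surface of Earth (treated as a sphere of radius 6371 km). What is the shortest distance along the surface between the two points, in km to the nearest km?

Let φ₁ = -1.2549 rad, φ₂ = 0.0698 rad, and Δλ = 1.0943 rad.
cos c = sin φ₁ sin φ₂ + cos φ₁ cos φ₂ cos Δλ = (-0.9505)(0.0698) + (0.3107)(0.9976)(0.4586) = 0.07584,
so c = arccos(0.07584) = 1.49488 rad.
Distance = R·c = 6371 × 1.4949 ≈ 9524 km.

9524 km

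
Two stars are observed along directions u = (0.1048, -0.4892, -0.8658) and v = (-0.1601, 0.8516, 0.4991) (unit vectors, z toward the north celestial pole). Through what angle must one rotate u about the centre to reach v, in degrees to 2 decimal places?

u·v = -0.8655; |u| = 1.0000, |v| = 1.0000.
cos θ = (u·v)/(|u||v|) = -0.8656, so θ = 149.95°.

149.95°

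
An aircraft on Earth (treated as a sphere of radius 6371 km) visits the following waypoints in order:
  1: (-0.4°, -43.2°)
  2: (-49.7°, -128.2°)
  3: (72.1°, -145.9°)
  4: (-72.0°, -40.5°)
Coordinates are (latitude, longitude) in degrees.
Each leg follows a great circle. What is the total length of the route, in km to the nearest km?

Leg 1→2: central angle 1.5091 rad, distance 9614.2 km.
Leg 2→3: central angle 2.1369 rad, distance 13614.3 km.
Leg 3→4: central angle 2.7659 rad, distance 17621.3 km.
Total: 9614.2 + 13614.3 + 17621.3 ≈ 40850 km.

40850 km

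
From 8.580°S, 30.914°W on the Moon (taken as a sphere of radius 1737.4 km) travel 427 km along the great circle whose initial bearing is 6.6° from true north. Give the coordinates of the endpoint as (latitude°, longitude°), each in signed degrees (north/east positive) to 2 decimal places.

Angular distance δ = d/R = 427/1737.4 = 0.24577 rad; initial bearing θ = 0.1152 rad.
sin φ₂ = sin φ₁ cos δ + cos φ₁ sin δ cos θ = (-0.1492)(0.9700) + (0.9888)(0.2433)(0.9934) = 0.0943, so φ₂ = 5.41°.
Δλ = atan2(sin θ sin δ cos φ₁, cos δ − sin φ₁ sin φ₂) = atan2(0.0277, 0.9840) = 1.610°.
λ₂ = -30.914° + 1.610° = -29.30°.

5.41°, -29.30°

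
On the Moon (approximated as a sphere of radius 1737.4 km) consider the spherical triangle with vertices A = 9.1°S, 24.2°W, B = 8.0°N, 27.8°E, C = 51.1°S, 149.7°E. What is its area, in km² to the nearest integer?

4933660 km²

Side lengths (central angles): a = 2.0230, b = 2.0869, c = 0.9521 rad; semiperimeter s = 2.5310.
By l'Huilier's theorem, tan(E/4) = √[tan(s/2) tan((s−a)/2) tan((s−b)/2) tan((s−c)/2)], giving spherical excess E = 1.6344 rad.
Area = E·R² = 1.6344 × (1737.4)² ≈ 4933660 km².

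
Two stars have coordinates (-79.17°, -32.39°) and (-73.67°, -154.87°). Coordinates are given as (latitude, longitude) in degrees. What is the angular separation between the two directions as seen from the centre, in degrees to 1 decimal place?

With latitudes φ₁ = -79.170°, φ₂ = -73.670° and longitude difference Δλ = -122.480°:
Haversine: a = sin²(Δφ/2) + cos φ₁ cos φ₂ sin²(Δλ/2) = 0.0023 + (0.1879)(0.2812)(0.7685) = 0.04290.
Central angle c = 2·arcsin(√a) = 0.41728 rad.
So the angular separation is 23.9°.

23.9°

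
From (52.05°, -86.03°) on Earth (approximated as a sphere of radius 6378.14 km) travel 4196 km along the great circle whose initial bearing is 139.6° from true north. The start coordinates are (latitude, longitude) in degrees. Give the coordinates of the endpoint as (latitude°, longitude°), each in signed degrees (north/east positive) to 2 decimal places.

Angular distance δ = d/R = 4196/6378.14 = 0.65787 rad; initial bearing θ = 2.4365 rad.
sin φ₂ = sin φ₁ cos δ + cos φ₁ sin δ cos θ = (0.7885)(0.7913) + (0.6150)(0.6114)(-0.7615) = 0.3376, so φ₂ = 19.73°.
Δλ = atan2(sin θ sin δ cos φ₁, cos δ − sin φ₁ sin φ₂) = atan2(0.2437, 0.5251) = 24.898°.
λ₂ = -86.030° + 24.898° = -61.13°.

19.73°, -61.13°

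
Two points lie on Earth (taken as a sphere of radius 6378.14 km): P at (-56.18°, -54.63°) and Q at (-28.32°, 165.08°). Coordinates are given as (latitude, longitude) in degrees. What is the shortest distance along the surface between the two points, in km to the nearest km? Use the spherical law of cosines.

In radians: φ₁ = -0.9805, φ₂ = -0.4943, Δλ = -140.290° = -2.4485 rad.
cos c = sin φ₁ sin φ₂ + cos φ₁ cos φ₂ cos Δλ = (-0.8308)(-0.4744) + (0.5566)(0.8803)(-0.7693) = 0.01720,
so c = arccos(0.01720) = 1.55360 rad.
Distance = R·c = 6378.14 × 1.5536 ≈ 9909 km.

9909 km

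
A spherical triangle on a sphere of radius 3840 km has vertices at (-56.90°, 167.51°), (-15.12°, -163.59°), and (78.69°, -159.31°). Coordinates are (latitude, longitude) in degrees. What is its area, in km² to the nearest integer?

8253748 km²

Side lengths (central angles): a = 1.6378, b = 2.3918, c = 0.8230 rad; semiperimeter s = 2.4263.
By l'Huilier's theorem, tan(E/4) = √[tan(s/2) tan((s−a)/2) tan((s−b)/2) tan((s−c)/2)], giving spherical excess E = 0.5597 rad.
Area = E·R² = 0.5597 × (3840)² ≈ 8253748 km².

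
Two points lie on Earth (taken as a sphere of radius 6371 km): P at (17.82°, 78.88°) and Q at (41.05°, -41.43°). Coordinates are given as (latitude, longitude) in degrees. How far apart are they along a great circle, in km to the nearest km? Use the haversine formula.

In radians: φ₁ = 0.3110, φ₂ = 0.7165, Δλ = -120.310° = -2.0998 rad.
Haversine: a = sin²(Δφ/2) + cos φ₁ cos φ₂ sin²(Δλ/2) = 0.0405 + (0.9520)(0.7541)(0.7523) = 0.58068.
Central angle c = 2·arcsin(√a) = 1.73287 rad.
Distance = R·c = 6371 × 1.7329 ≈ 11040 km.

11040 km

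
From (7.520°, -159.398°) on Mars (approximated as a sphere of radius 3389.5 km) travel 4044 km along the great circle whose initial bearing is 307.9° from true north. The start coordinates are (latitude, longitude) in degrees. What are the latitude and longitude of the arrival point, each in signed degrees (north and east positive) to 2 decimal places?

Angular distance δ = d/R = 4044/3389.5 = 1.19310 rad; initial bearing θ = 5.3739 rad.
sin φ₂ = sin φ₁ cos δ + cos φ₁ sin δ cos θ = (0.1309)(0.3688) + (0.9914)(0.9295)(0.6143) = 0.6143, so φ₂ = 37.90°.
Δλ = atan2(sin θ sin δ cos φ₁, cos δ − sin φ₁ sin φ₂) = atan2(-0.7272, 0.2884) = -68.367°.
λ₂ = -159.398° − 68.367° = -227.77° → 132.23° after wrapping to (−180°, 180°].

37.90°, 132.23°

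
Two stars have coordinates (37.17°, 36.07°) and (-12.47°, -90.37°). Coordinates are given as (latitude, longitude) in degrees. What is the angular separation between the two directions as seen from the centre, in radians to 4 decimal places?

2.2051 rad

With latitudes φ₁ = 37.170°, φ₂ = -12.470° and longitude difference Δλ = -126.440°:
Haversine: a = sin²(Δφ/2) + cos φ₁ cos φ₂ sin²(Δλ/2) = 0.1762 + (0.7968)(0.9764)(0.7970) = 0.79630.
Central angle c = 2·arcsin(√a) = 2.20509 rad.
So the angular separation is 2.2051 rad.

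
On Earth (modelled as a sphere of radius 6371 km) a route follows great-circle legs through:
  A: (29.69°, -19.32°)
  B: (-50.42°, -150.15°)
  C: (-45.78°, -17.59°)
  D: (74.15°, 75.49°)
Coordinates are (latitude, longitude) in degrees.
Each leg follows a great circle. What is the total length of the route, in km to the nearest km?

38680 km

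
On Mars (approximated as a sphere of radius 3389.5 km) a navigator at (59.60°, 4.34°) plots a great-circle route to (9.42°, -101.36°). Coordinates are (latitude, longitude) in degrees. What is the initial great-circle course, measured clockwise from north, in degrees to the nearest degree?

288°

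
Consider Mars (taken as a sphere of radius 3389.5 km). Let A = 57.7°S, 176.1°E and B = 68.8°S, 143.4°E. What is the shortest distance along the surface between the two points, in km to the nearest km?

Let φ₁ = -1.0071 rad, φ₂ = -1.2008 rad, and Δλ = -0.5707 rad.
cos c = sin φ₁ sin φ₂ + cos φ₁ cos φ₂ cos Δλ = (-0.8453)(-0.9323) + (0.5344)(0.3616)(0.8415) = 0.95067,
so c = arccos(0.95067) = 0.31542 rad.
Distance = R·c = 3389.5 × 0.3154 ≈ 1069 km.

1069 km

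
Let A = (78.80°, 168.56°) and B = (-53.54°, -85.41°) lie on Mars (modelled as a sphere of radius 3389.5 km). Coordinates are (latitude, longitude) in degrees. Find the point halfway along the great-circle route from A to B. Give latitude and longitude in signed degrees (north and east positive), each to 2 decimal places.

17.17°, -104.46°

The central angle between A and B is δ = 2.5337 rad.
With f = 0.5, the slerp weights are sin((1−f)δ)/sin δ = 1.6705 and sin(fδ)/sin δ = 1.6705.
Weighted sum of the unit vectors: (1.6705)·(-0.1904,0.0385,0.9810) + (1.6705)·(0.0476,-0.5924,-0.8043) = (-0.2386, -0.9252, 0.2952).
Converting back: φ = atan2(z, √(x²+y²)) = 17.17°, λ = atan2(y, x) = -104.46°.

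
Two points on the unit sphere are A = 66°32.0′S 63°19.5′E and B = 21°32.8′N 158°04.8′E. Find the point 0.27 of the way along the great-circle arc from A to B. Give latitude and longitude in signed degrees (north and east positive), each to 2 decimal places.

-51.00°, 115.97°

Central angle δ = 1.9472 rad. Interpolating on the sphere with fraction f = 0.27:
P = [sin((1−f)δ)·A + sin(fδ)·B] / sin δ = 1.0633·A + 0.5396·B in Cartesian coordinates,
giving P = (-0.2756, 0.5657, -0.7772), i.e. latitude -51.00°, longitude 115.97°.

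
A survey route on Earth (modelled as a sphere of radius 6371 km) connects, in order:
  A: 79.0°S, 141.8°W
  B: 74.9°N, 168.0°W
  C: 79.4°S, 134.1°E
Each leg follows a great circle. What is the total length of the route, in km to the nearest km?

34695 km

Leg A→B: central angle 2.6978 rad, distance 17187.8 km.
Leg B→C: central angle 2.7480 rad, distance 17507.4 km.
Total: 17187.8 + 17507.4 ≈ 34695 km.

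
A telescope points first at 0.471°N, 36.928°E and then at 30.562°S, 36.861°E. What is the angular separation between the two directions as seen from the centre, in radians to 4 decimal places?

0.5416 rad

Let φ₁ = 0.0082 rad, φ₂ = -0.5334 rad, and Δλ = -0.0012 rad.
cos c = sin φ₁ sin φ₂ + cos φ₁ cos φ₂ cos Δλ = (0.0082)(-0.5085) + (1.0000)(0.8611)(1.0000) = 0.85687,
so c = arccos(0.85687) = 0.54163 rad.
So the angular separation is 0.5416 rad.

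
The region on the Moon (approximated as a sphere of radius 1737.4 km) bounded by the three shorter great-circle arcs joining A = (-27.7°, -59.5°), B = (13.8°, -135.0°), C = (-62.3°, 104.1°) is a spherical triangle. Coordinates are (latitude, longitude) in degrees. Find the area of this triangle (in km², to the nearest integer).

5550290 km²

Side lengths (central angles): a = 2.0298, b = 1.5541, c = 1.4662 rad; semiperimeter s = 2.5250.
By l'Huilier's theorem, tan(E/4) = √[tan(s/2) tan((s−a)/2) tan((s−b)/2) tan((s−c)/2)], giving spherical excess E = 1.8387 rad.
Area = E·R² = 1.8387 × (1737.4)² ≈ 5550290 km².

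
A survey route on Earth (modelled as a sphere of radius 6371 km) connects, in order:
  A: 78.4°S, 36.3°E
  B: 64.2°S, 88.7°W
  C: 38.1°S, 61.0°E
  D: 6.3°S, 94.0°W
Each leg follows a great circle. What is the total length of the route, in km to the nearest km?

Leg A→B: central angle 0.5886 rad, distance 3749.8 km.
Leg B→C: central angle 1.3080 rad, distance 8333.0 km.
Leg C→D: central angle 2.2668 rad, distance 14442.1 km.
Total: 3749.8 + 8333.0 + 14442.1 ≈ 26525 km.

26525 km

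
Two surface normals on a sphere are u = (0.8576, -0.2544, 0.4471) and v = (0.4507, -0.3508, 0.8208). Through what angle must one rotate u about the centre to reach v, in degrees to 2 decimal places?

u·v = 0.8427; |u| = 1.0000, |v| = 1.0000.
cos θ = (u·v)/(|u||v|) = 0.8427, so θ = 32.57°.

32.57°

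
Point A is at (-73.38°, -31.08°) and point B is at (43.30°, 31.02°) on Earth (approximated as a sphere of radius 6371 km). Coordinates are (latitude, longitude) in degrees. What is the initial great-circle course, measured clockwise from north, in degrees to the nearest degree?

51°

Δλ = 62.100° = 1.0838 rad.
y = sin Δλ · cos φ₂ = (0.8838)(0.7278) = 0.6432
x = cos φ₁ sin φ₂ − sin φ₁ cos φ₂ cos Δλ = (0.2860)(0.6858) − (-0.9582)(0.7278)(0.4679) = 0.5225
θ = atan2(y, x) = 50.91°, so the bearing is 51°.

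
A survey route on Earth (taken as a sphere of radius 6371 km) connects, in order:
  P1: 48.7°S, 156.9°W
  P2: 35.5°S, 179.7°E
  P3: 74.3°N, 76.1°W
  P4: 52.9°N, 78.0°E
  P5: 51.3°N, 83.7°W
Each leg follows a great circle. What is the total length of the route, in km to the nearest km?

Leg P1→P2: central angle 0.3780 rad, distance 2408.5 km.
Leg P2→P3: central angle 2.2307 rad, distance 14212.1 km.
Leg P3→P4: central angle 0.9008 rad, distance 5738.9 km.
Leg P4→P5: central angle 1.3032 rad, distance 8302.9 km.
Total: 2408.5 + 14212.1 + 5738.9 + 8302.9 ≈ 30662 km.

30662 km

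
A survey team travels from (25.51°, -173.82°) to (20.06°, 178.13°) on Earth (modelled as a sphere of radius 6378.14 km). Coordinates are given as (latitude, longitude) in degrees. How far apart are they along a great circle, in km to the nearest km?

With latitudes φ₁ = 25.510°, φ₂ = 20.060° and longitude difference Δλ = -8.050°:
cos c = sin φ₁ sin φ₂ + cos φ₁ cos φ₂ cos Δλ = (0.4307)(0.3430) + (0.9025)(0.9393)(0.9901) = 0.98713,
so c = arccos(0.98713) = 0.16064 rad.
Distance = R·c = 6378.14 × 0.1606 ≈ 1025 km.

1025 km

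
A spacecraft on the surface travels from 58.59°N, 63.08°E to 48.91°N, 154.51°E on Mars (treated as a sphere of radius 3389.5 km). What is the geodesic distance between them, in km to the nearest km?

2994 km

In radians: φ₁ = 1.0226, φ₂ = 0.8536, Δλ = 91.430° = 1.5958 rad.
Haversine: a = sin²(Δφ/2) + cos φ₁ cos φ₂ sin²(Δλ/2) = 0.0071 + (0.5212)(0.6572)(0.5125) = 0.18266.
Central angle c = 2·arcsin(√a) = 0.88319 rad.
Distance = R·c = 3389.5 × 0.8832 ≈ 2994 km.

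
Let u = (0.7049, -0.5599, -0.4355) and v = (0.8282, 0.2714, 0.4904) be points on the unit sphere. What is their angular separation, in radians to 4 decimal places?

1.3508 rad

u·v = 0.2183; |u| = 1.0000, |v| = 1.0000.
cos θ = (u·v)/(|u||v|) = 0.2183, so θ = 1.3508 rad.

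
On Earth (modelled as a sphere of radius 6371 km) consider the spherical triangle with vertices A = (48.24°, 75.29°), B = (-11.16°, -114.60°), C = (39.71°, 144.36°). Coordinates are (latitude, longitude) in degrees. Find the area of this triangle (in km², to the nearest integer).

46417591 km²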